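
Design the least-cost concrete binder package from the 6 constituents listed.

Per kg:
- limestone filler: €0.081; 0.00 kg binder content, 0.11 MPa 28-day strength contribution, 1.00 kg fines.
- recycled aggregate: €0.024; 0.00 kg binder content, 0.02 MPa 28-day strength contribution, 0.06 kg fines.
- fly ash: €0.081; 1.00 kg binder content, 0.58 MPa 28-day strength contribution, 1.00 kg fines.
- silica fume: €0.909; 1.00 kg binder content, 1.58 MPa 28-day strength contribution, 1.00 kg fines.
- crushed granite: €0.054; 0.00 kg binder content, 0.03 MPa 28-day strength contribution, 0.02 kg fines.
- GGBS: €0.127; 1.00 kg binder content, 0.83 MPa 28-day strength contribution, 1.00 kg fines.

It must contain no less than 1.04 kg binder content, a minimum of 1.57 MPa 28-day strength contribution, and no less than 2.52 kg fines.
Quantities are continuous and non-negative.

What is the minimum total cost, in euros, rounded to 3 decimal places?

€0.219

Treat it as an LP. Let x1 = kg of limestone filler, x2 = kg of recycled aggregate, x3 = kg of fly ash, x4 = kg of silica fume, x5 = kg of crushed granite, x6 = kg of GGBS.
Minimize 0.081x1 + 0.024x2 + 0.081x3 + 0.909x4 + 0.054x5 + 0.127x6 s.t.:
  1x3 + 1x4 + 1x6 ≥ 1.04   (binder content)
  0.11x1 + 0.02x2 + 0.58x3 + 1.58x4 + 0.03x5 + 0.83x6 ≥ 1.57   (28-day strength contribution)
  1x1 + 0.06x2 + 1x3 + 1x4 + 0.02x5 + 1x6 ≥ 2.52   (fines)
  x1, x2, x3, x4, x5, x6 ≥ 0.
The minimum-cost mix takes nothing from limestone filler, recycled aggregate, silica fume, crushed granite, GGBS — only fly ash. The 28-day strength contribution requirement is met with equality.
So fly ash = 2.707 kg.
Cost = 0.081·2.707 = 0.21927.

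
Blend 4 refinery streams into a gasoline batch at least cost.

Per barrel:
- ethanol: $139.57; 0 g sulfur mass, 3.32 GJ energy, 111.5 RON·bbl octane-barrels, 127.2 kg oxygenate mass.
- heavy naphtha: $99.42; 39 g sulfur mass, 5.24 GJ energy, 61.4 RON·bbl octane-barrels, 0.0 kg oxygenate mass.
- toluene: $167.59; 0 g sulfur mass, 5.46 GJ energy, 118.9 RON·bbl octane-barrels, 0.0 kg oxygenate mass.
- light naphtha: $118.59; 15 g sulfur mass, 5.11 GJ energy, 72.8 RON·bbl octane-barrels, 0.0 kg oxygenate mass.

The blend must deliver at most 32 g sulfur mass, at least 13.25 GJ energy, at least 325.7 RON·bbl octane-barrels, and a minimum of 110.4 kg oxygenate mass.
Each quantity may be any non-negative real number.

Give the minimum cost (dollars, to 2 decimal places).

$433.56

This is a linear program. Let x1 = barrels of ethanol, x2 = barrels of heavy naphtha, x3 = barrels of toluene, x4 = barrels of light naphtha.
Minimize 139.57x1 + 99.42x2 + 167.59x3 + 118.59x4 s.t.:
  39x2 + 15x4 ≤ 32   (sulfur mass)
  3.32x1 + 5.24x2 + 5.46x3 + 5.11x4 ≥ 13.25   (energy)
  111.5x1 + 61.4x2 + 118.9x3 + 72.8x4 ≥ 325.7   (octane-barrels)
  127.2x1 ≥ 110.4   (oxygenate mass)
  x1, x2, x3, x4 ≥ 0.
The optimal basis is {ethanol, heavy naphtha, toluene}; light naphtha drops out. Binding constraints: sulfur mass, energy, octane-barrels.
So ethanol = 2.05116 barrels, heavy naphtha = 0.820513 barrels, toluene = 0.392064 barrels.
Cost = 139.57·2.05116 + 99.42·0.820513 + 167.59·0.392064 = 433.5618.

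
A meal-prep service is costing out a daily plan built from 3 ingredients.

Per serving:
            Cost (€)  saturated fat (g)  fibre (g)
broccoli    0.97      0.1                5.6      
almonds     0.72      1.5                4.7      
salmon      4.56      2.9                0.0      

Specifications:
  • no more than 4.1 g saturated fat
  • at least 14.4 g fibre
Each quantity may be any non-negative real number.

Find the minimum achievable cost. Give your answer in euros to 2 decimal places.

Set it up as a linear program. Let x1 = servings of broccoli, x2 = servings of almonds, x3 = servings of salmon.
Minimize 0.97x1 + 0.72x2 + 4.56x3 s.t.:
  0.1x1 + 1.5x2 + 2.9x3 ≤ 4.1   (saturated fat)
  5.6x1 + 4.7x2 ≥ 14.4   (fibre)
  x1, x2, x3 ≥ 0.
The cheapest feasible vertex uses only broccoli, almonds; salmon is not used. The saturated fat and fibre requirements are met with equality.
That vertex is x1 = 0.2938, x2 = 2.714.
Cost = 0.97·0.2938 + 0.72·2.714 = 2.2391.

€2.24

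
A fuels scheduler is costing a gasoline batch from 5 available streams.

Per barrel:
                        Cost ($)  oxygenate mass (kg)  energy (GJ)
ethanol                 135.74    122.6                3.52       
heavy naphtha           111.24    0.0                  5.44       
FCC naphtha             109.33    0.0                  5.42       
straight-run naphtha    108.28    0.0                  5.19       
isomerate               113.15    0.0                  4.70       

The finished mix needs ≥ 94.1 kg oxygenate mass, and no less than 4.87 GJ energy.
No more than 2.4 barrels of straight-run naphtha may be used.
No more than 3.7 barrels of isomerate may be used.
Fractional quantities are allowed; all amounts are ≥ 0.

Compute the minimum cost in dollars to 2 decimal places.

$147.92

Let x1 = barrels of ethanol, x2 = barrels of heavy naphtha, x3 = barrels of FCC naphtha, x4 = barrels of straight-run naphtha, x5 = barrels of isomerate.
min 135.74x1 + 111.24x2 + 109.33x3 + 108.28x4 + 113.15x5 with:
  122.6x1 ≥ 94.1   (oxygenate mass)
  3.52x1 + 5.44x2 + 5.42x3 + 5.19x4 + 4.7x5 ≥ 4.87   (energy)
  x4 ≤ 2.4
  x5 ≤ 3.7
  x1, x2, x3, x4, x5 ≥ 0.
The minimum-cost mix takes nothing from heavy naphtha, straight-run naphtha, isomerate — only ethanol, FCC naphtha. The oxygenate mass and energy requirements are met with equality.
That vertex is x1 = 0.76754, x3 = 0.40005.
Cost = 135.74·0.76754 + 109.33·0.40005 = 147.9233.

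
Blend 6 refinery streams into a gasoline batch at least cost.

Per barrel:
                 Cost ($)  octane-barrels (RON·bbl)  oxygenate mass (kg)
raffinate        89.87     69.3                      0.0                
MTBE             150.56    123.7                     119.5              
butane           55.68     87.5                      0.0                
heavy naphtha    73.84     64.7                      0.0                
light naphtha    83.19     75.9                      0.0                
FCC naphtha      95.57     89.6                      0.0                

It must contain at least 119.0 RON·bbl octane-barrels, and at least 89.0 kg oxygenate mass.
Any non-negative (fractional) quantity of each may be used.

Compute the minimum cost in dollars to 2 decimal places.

$129.23

Set it up as a linear program. Let x1 = barrels of raffinate, x2 = barrels of MTBE, x3 = barrels of butane, x4 = barrels of heavy naphtha, x5 = barrels of light naphtha, x6 = barrels of FCC naphtha.
min 89.87x1 + 150.56x2 + 55.68x3 + 73.84x4 + 83.19x5 + 95.57x6 subject to:
  69.3x1 + 123.7x2 + 87.5x3 + 64.7x4 + 75.9x5 + 89.6x6 ≥ 119   (octane-barrels)
  119.5x2 ≥ 89   (oxygenate mass)
  x1, x2, x3, x4, x5, x6 ≥ 0.
The minimum-cost mix takes nothing from raffinate, heavy naphtha, light naphtha, FCC naphtha — only MTBE, butane. Binding constraints: octane-barrels and oxygenate mass.
Optimal quantities: MTBE = 0.74477 barrels, butane = 0.30711 barrels.
Objective = 150.56·0.74477 + 55.68·0.30711 = 129.2325.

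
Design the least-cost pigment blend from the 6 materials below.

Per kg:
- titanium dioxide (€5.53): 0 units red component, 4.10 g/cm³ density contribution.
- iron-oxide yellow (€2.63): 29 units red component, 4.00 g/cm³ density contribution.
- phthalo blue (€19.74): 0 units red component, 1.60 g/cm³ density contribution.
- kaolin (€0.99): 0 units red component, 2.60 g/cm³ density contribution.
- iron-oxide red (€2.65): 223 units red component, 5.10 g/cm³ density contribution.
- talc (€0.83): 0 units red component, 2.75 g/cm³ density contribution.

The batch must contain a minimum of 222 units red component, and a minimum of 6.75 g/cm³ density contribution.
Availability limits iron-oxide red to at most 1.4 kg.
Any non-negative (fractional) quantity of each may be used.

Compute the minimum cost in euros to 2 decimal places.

Let x1 = kg of titanium dioxide, x2 = kg of iron-oxide yellow, x3 = kg of phthalo blue, x4 = kg of kaolin, x5 = kg of iron-oxide red, x6 = kg of talc.
min 5.53x1 + 2.63x2 + 19.74x3 + 0.99x4 + 2.65x5 + 0.83x6 subject to:
  29x2 + 223x5 ≥ 222   (red component)
  4.1x1 + 4x2 + 1.6x3 + 2.6x4 + 5.1x5 + 2.75x6 ≥ 6.75   (density contribution)
  x5 ≤ 1.4
  x1, x2, x3, x4, x5, x6 ≥ 0.
The optimal basis is {iron-oxide red, talc}; titanium dioxide, iron-oxide yellow, phthalo blue, kaolin drop out. There the red component and density contribution constraints are tight.
So iron-oxide red = 0.9955 kg, talc = 0.6083 kg.
Total cost: 2.65·0.9955 + 0.83·0.6083 = 3.1430.

€3.14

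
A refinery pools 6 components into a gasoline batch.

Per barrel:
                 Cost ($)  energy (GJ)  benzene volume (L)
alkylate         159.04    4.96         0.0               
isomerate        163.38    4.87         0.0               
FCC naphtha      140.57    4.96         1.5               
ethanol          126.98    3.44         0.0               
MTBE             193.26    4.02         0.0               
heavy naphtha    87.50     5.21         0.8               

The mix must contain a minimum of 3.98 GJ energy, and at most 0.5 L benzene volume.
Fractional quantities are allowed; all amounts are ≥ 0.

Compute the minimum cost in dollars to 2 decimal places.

Let x1 = barrels of alkylate, x2 = barrels of isomerate, x3 = barrels of FCC naphtha, x4 = barrels of ethanol, x5 = barrels of MTBE, x6 = barrels of heavy naphtha.
min 159.04x1 + 163.38x2 + 140.57x3 + 126.98x4 + 193.26x5 + 87.5x6 with:
  4.96x1 + 4.87x2 + 4.96x3 + 3.44x4 + 4.02x5 + 5.21x6 ≥ 3.98   (energy)
  1.5x3 + 0.8x6 ≤ 0.5   (benzene volume)
  x1, x2, x3, x4, x5, x6 ≥ 0.
The optimal basis is {alkylate, heavy naphtha}; isomerate, FCC naphtha, ethanol, MTBE drop out. There the energy and benzene volume constraints are tight.
Optimal quantities: alkylate = 0.1459 barrels, heavy naphtha = 0.625 barrels.
Hence cost = 159.04·0.1459 + 87.5·0.625 = $77.8914.

$77.89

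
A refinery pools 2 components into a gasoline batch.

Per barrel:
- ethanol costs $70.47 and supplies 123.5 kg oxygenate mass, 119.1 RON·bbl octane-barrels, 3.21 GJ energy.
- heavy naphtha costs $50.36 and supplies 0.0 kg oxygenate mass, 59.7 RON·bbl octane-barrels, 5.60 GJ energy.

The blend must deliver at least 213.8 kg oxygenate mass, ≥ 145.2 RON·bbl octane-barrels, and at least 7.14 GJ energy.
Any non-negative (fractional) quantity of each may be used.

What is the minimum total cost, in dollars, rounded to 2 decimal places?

$136.23

Let x1 = barrels of ethanol, x2 = barrels of heavy naphtha.
Minimise 70.47x1 + 50.36x2 subject to:
  123.5x1 ≥ 213.8   (oxygenate mass)
  119.1x1 + 59.7x2 ≥ 145.2   (octane-barrels)
  3.21x1 + 5.6x2 ≥ 7.14   (energy)
  x1, x2 ≥ 0.
Both inputs are positive at the optimum. The oxygenate mass and energy requirements are met with equality.
That vertex is x1 = 1.7312, x2 = 0.28267.
Hence cost = 70.47·1.7312 + 50.36·0.28267 = $136.2329.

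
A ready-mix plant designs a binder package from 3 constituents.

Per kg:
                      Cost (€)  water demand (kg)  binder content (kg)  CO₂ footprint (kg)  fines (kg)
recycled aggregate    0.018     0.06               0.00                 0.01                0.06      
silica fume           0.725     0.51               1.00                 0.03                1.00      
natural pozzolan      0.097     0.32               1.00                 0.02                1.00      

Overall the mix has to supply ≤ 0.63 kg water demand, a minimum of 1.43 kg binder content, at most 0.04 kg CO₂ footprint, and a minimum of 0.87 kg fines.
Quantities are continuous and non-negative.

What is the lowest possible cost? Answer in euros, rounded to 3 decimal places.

€0.139

Set it up as a linear program. Let x1 = kg of recycled aggregate, x2 = kg of silica fume, x3 = kg of natural pozzolan.
Minimize 0.018x1 + 0.725x2 + 0.097x3 with:
  0.06x1 + 0.51x2 + 0.32x3 ≤ 0.63   (water demand)
  1x2 + 1x3 ≥ 1.43   (binder content)
  0.01x1 + 0.03x2 + 0.02x3 ≤ 0.04   (CO₂ footprint)
  0.06x1 + 1x2 + 1x3 ≥ 0.87   (fines)
  x1, x2, x3 ≥ 0.
The optimal basis is {natural pozzolan}; recycled aggregate, silica fume drop out. There the binder content constraint is tight.
That vertex is x3 = 1.43.
Total cost: 0.097·1.43 = 0.13871.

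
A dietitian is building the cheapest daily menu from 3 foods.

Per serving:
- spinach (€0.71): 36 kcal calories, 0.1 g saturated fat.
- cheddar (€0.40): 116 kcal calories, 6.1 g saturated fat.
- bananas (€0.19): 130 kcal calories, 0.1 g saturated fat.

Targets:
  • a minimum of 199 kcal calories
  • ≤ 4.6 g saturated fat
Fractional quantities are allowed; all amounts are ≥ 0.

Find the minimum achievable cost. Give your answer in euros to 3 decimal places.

Let x1 = servings of spinach, x2 = servings of cheddar, x3 = servings of bananas.
Minimise 0.71x1 + 0.4x2 + 0.19x3 subject to:
  36x1 + 116x2 + 130x3 ≥ 199   (calories)
  0.1x1 + 6.1x2 + 0.1x3 ≤ 4.6   (saturated fat)
  x1, x2, x3 ≥ 0.
At the optimum only bananas is positive (spinach, cheddar = 0). The calories requirement is met with equality.
Optimal quantities: bananas = 1.531 servings.
Total cost: 0.19·1.531 = 0.29089.

€0.291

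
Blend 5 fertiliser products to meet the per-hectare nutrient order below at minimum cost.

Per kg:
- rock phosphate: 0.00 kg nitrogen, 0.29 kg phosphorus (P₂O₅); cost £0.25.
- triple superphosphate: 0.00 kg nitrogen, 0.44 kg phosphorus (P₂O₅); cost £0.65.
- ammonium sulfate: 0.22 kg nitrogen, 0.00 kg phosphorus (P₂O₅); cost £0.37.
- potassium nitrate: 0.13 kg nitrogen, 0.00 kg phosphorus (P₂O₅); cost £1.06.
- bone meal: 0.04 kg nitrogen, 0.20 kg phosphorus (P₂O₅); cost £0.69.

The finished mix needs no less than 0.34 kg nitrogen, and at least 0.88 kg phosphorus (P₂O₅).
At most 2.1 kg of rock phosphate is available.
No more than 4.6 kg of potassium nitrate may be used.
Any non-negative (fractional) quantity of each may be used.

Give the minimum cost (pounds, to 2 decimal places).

£1.50

Let x1 = kg of rock phosphate, x2 = kg of triple superphosphate, x3 = kg of ammonium sulfate, x4 = kg of potassium nitrate, x5 = kg of bone meal.
Minimize 0.25x1 + 0.65x2 + 0.37x3 + 1.06x4 + 0.69x5 with:
  0.22x3 + 0.13x4 + 0.04x5 ≥ 0.34   (nitrogen)
  0.29x1 + 0.44x2 + 0.2x5 ≥ 0.88   (phosphorus (P₂O₅))
  x1 ≤ 2.1
  x4 ≤ 4.6
  x1, x2, x3, x4, x5 ≥ 0.
At the optimum only rock phosphate, triple superphosphate, ammonium sulfate are positive (potassium nitrate, bone meal = 0). There the nitrogen, phosphorus (P₂O₅), the rock phosphate cap constraints are tight.
Optimal quantities: rock phosphate = 2.1 kg, triple superphosphate = 0.6159 kg, ammonium sulfate = 1.545 kg.
Objective = 0.25·2.1 + 0.65·0.6159 + 0.37·1.545 = 1.4970.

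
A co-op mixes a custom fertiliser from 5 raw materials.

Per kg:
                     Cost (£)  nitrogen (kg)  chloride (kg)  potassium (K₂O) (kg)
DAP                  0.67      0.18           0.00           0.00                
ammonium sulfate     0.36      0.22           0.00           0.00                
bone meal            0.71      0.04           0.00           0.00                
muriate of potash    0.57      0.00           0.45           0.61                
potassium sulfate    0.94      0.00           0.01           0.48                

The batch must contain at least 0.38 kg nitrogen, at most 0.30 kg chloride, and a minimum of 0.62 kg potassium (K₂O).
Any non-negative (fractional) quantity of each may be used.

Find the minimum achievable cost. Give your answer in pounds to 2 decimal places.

Let x1 = kg of DAP, x2 = kg of ammonium sulfate, x3 = kg of bone meal, x4 = kg of muriate of potash, x5 = kg of potassium sulfate.
min 0.67x1 + 0.36x2 + 0.71x3 + 0.57x4 + 0.94x5 subject to:
  0.18x1 + 0.22x2 + 0.04x3 ≥ 0.38   (nitrogen)
  0.45x4 + 0.01x5 ≤ 0.3   (chloride)
  0.61x4 + 0.48x5 ≥ 0.62   (potassium (K₂O))
  x1, x2, x3, x4, x5 ≥ 0.
At the optimum only ammonium sulfate, muriate of potash, potassium sulfate are positive (DAP, bone meal = 0). Binding constraints: nitrogen, chloride, potassium (K₂O).
Optimal quantities: ammonium sulfate = 1.727 kg, muriate of potash = 0.6565 kg, potassium sulfate = 0.4574 kg.
Total cost: 0.36·1.727 + 0.57·0.6565 + 0.94·0.4574 = 1.4259.

£1.43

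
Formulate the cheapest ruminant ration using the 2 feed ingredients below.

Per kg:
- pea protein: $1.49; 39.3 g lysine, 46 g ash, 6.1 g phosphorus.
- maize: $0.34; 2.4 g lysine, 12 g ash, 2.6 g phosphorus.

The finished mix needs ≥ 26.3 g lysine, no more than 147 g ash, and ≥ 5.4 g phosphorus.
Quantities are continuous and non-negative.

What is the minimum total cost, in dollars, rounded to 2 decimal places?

Set it up as a linear program. Let x1 = kg of pea protein, x2 = kg of maize.
Minimize 1.49x1 + 0.34x2 s.t.:
  39.3x1 + 2.4x2 ≥ 26.3   (lysine)
  46x1 + 12x2 ≤ 147   (ash)
  6.1x1 + 2.6x2 ≥ 5.4   (phosphorus)
  x1, x2 ≥ 0.
Both inputs are positive at the optimum. There the lysine and phosphorus constraints are tight.
So pea protein = 0.6331 kg, maize = 0.5916 kg.
Cost = 1.49·0.6331 + 0.34·0.5916 = 1.1445.

$1.14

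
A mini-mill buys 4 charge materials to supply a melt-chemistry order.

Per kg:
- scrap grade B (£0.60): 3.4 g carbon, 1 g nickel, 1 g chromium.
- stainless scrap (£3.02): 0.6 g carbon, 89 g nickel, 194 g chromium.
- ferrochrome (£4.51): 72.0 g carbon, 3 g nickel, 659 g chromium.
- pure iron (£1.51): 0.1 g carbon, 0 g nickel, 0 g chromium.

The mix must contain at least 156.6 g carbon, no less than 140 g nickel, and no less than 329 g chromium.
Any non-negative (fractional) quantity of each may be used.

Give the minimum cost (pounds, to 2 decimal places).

£14.28

This is a linear program. Let x1 = kg of scrap grade B, x2 = kg of stainless scrap, x3 = kg of ferrochrome, x4 = kg of pure iron.
Minimise 0.6x1 + 3.02x2 + 4.51x3 + 1.51x4 with:
  3.4x1 + 0.6x2 + 72x3 + 0.1x4 ≥ 156.6   (carbon)
  1x1 + 89x2 + 3x3 ≥ 140   (nickel)
  1x1 + 194x2 + 659x3 ≥ 329   (chromium)
  x1, x2, x3, x4 ≥ 0.
At the optimum only stainless scrap, ferrochrome are positive (scrap grade B, pure iron = 0). The carbon and nickel requirements are met with equality.
So stainless scrap = 1.5 kg, ferrochrome = 2.162 kg.
Objective = 3.02·1.5 + 4.51·2.162 = 14.2806.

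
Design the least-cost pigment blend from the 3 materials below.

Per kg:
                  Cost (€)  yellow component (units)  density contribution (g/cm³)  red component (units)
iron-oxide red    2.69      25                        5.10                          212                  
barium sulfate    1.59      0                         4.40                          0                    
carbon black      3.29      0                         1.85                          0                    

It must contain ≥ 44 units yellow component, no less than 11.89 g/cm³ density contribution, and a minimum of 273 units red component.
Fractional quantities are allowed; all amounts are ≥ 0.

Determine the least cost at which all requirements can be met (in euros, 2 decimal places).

Let x1 = kg of iron-oxide red, x2 = kg of barium sulfate, x3 = kg of carbon black.
min 2.69x1 + 1.59x2 + 3.29x3 subject to:
  25x1 ≥ 44   (yellow component)
  5.1x1 + 4.4x2 + 1.85x3 ≥ 11.89   (density contribution)
  212x1 ≥ 273   (red component)
  x1, x2, x3 ≥ 0.
The optimal basis is {iron-oxide red, barium sulfate}; carbon black drops out. Binding constraints: yellow component and density contribution.
Optimal quantities: iron-oxide red = 1.76 kg, barium sulfate = 0.6623 kg.
Total cost: 2.69·1.76 + 1.59·0.6623 = 5.7875.

€5.79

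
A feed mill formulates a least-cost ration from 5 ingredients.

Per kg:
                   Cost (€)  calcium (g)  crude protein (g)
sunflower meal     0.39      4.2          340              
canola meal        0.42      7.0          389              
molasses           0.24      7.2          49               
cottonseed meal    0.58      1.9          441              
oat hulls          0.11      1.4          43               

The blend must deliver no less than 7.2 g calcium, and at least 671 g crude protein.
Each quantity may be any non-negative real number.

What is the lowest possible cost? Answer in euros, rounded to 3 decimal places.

This is a linear program. Let x1 = kg of sunflower meal, x2 = kg of canola meal, x3 = kg of molasses, x4 = kg of cottonseed meal, x5 = kg of oat hulls.
min 0.39x1 + 0.42x2 + 0.24x3 + 0.58x4 + 0.11x5 with:
  4.2x1 + 7x2 + 7.2x3 + 1.9x4 + 1.4x5 ≥ 7.2   (calcium)
  340x1 + 389x2 + 49x3 + 441x4 + 43x5 ≥ 671   (crude protein)
  x1, x2, x3, x4, x5 ≥ 0.
The minimum-cost mix takes nothing from sunflower meal, molasses, cottonseed meal, oat hulls — only canola meal. There the crude protein constraint is tight.
So canola meal = 1.7249 kg.
Hence cost = 0.42·1.7249 = €0.72446.

€0.724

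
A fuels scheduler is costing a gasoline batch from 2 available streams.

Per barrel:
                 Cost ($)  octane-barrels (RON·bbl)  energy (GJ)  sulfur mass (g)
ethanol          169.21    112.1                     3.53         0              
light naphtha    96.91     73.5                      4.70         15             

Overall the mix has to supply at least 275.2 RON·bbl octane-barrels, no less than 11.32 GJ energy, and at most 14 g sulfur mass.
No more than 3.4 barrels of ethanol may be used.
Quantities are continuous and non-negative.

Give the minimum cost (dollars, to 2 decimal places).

Treat it as an LP. Let x1 = barrels of ethanol, x2 = barrels of light naphtha.
min 169.21x1 + 96.91x2 subject to:
  112.1x1 + 73.5x2 ≥ 275.2   (octane-barrels)
  3.53x1 + 4.7x2 ≥ 11.32   (energy)
  15x2 ≤ 14   (sulfur mass)
  x1 ≤ 3.4
  x1, x2 ≥ 0.
Both inputs are positive at the optimum. Binding constraints: energy and sulfur mass.
That vertex is x1 = 1.96412, x2 = 0.933333.
Objective = 169.21·1.96412 + 96.91·0.933333 = 422.7980.

$422.80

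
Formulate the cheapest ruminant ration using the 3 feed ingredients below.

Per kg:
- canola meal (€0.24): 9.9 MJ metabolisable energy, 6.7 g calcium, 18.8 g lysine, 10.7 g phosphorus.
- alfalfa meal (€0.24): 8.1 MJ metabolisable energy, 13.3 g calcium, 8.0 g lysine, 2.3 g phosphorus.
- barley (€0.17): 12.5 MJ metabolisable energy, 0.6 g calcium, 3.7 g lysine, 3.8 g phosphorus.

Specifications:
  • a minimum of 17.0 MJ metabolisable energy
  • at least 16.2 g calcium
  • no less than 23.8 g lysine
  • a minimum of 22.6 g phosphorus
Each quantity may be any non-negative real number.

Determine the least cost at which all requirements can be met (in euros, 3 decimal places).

This is a linear program. Let x1 = kg of canola meal, x2 = kg of alfalfa meal, x3 = kg of barley.
min 0.24x1 + 0.24x2 + 0.17x3 subject to:
  9.9x1 + 8.1x2 + 12.5x3 ≥ 17   (metabolisable energy)
  6.7x1 + 13.3x2 + 0.6x3 ≥ 16.2   (calcium)
  18.8x1 + 8x2 + 3.7x3 ≥ 23.8   (lysine)
  10.7x1 + 2.3x2 + 3.8x3 ≥ 22.6   (phosphorus)
  x1, x2, x3 ≥ 0.
The optimal basis is {canola meal, alfalfa meal}; barley drops out. The calcium and phosphorus requirements are met with equality.
Optimal quantities: canola meal = 2.075 kg, alfalfa meal = 0.1727 kg.
Total cost: 0.24·2.075 + 0.24·0.1727 = 0.53945.

€0.539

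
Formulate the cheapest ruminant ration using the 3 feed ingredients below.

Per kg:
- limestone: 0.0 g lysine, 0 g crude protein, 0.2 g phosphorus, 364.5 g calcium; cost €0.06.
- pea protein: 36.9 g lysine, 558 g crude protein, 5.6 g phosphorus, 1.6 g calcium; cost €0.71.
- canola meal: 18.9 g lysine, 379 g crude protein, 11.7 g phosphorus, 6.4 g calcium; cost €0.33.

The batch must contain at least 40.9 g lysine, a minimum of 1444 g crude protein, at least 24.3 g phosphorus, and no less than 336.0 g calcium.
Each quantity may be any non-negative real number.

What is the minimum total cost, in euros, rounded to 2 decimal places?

€1.31

Let x1 = kg of limestone, x2 = kg of pea protein, x3 = kg of canola meal.
Minimise 0.06x1 + 0.71x2 + 0.33x3 with:
  36.9x2 + 18.9x3 ≥ 40.9   (lysine)
  558x2 + 379x3 ≥ 1444   (crude protein)
  0.2x1 + 5.6x2 + 11.7x3 ≥ 24.3   (phosphorus)
  364.5x1 + 1.6x2 + 6.4x3 ≥ 336   (calcium)
  x1, x2, x3 ≥ 0.
The optimal basis is {limestone, canola meal}; pea protein drops out. The crude protein and calcium requirements are met with equality.
So limestone = 0.8549 kg, canola meal = 3.81 kg.
Total cost: 0.06·0.8549 + 0.33·3.81 = 1.3086.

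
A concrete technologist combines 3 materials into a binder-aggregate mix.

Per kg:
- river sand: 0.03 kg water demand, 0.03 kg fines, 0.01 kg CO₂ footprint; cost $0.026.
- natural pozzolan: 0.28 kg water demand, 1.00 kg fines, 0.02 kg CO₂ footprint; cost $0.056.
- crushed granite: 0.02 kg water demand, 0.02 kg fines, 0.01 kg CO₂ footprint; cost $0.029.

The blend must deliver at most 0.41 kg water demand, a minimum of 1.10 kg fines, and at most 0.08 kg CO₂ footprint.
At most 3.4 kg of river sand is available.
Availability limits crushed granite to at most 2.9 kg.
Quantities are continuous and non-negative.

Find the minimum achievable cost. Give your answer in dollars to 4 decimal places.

This is a linear program. Let x1 = kg of river sand, x2 = kg of natural pozzolan, x3 = kg of crushed granite.
Minimize 0.026x1 + 0.056x2 + 0.029x3 subject to:
  0.03x1 + 0.28x2 + 0.02x3 ≤ 0.41   (water demand)
  0.03x1 + 1x2 + 0.02x3 ≥ 1.1   (fines)
  0.01x1 + 0.02x2 + 0.01x3 ≤ 0.08   (CO₂ footprint)
  x1 ≤ 3.4
  x3 ≤ 2.9
  x1, x2, x3 ≥ 0.
The cheapest feasible vertex uses only natural pozzolan; river sand, crushed granite are not used. There the fines constraint is tight.
Optimal quantities: natural pozzolan = 1.1 kg.
Cost = 0.056·1.1 = 0.061600.

$0.0616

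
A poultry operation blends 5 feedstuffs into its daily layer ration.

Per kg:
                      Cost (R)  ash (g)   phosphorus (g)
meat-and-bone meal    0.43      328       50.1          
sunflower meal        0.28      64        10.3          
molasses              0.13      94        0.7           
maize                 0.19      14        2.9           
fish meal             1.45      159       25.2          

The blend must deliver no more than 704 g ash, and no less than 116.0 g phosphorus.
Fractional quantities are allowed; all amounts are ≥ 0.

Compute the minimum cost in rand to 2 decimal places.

Treat it as an LP. Let x1 = kg of meat-and-bone meal, x2 = kg of sunflower meal, x3 = kg of molasses, x4 = kg of maize, x5 = kg of fish meal.
Minimise 0.43x1 + 0.28x2 + 0.13x3 + 0.19x4 + 1.45x5 with:
  328x1 + 64x2 + 94x3 + 14x4 + 159x5 ≤ 704   (ash)
  50.1x1 + 10.3x2 + 0.7x3 + 2.9x4 + 25.2x5 ≥ 116   (phosphorus)
  x1, x2, x3, x4, x5 ≥ 0.
The optimal basis is {meat-and-bone meal, maize}; sunflower meal, molasses, fish meal drop out. Binding constraints: ash and phosphorus.
So meat-and-bone meal = 1.672 kg, maize = 11.12 kg.
Total cost: 0.43·1.672 + 0.19·11.12 = 2.8318.

R2.83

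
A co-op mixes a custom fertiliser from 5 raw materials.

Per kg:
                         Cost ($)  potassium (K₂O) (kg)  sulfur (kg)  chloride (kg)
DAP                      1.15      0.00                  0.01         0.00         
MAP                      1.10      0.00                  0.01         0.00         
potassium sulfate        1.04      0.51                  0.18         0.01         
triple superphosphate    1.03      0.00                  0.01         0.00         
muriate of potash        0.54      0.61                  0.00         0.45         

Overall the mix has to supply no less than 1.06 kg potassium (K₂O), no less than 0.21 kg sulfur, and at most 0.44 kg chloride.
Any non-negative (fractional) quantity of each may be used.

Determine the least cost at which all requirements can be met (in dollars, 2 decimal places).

Set it up as a linear program. Let x1 = kg of DAP, x2 = kg of MAP, x3 = kg of potassium sulfate, x4 = kg of triple superphosphate, x5 = kg of muriate of potash.
Minimise 1.15x1 + 1.1x2 + 1.04x3 + 1.03x4 + 0.54x5 subject to:
  0.51x3 + 0.61x5 ≥ 1.06   (potassium (K₂O))
  0.01x1 + 0.01x2 + 0.18x3 + 0.01x4 ≥ 0.21   (sulfur)
  0.01x3 + 0.45x5 ≤ 0.44   (chloride)
  x1, x2, x3, x4, x5 ≥ 0.
At the optimum only potassium sulfate, muriate of potash are positive (DAP, MAP, triple superphosphate = 0). The potassium (K₂O) and sulfur requirements are met with equality.
Solving gives x3 = 1.16667, x5 = 0.762295.
Cost = 1.04·1.16667 + 0.54·0.762295 = 1.62498.

$1.62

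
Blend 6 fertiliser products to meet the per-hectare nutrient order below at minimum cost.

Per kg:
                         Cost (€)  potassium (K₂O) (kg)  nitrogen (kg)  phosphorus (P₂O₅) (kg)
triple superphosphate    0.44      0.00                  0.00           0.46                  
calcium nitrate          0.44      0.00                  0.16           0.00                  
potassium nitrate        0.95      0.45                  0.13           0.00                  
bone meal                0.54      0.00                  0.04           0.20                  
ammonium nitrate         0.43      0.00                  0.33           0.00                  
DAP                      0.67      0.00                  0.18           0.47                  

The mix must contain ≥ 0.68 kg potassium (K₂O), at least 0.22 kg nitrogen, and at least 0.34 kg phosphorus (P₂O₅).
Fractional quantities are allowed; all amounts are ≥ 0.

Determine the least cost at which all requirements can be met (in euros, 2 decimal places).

€1.79

Set it up as a linear program. Let x1 = kg of triple superphosphate, x2 = kg of calcium nitrate, x3 = kg of potassium nitrate, x4 = kg of bone meal, x5 = kg of ammonium nitrate, x6 = kg of DAP.
min 0.44x1 + 0.44x2 + 0.95x3 + 0.54x4 + 0.43x5 + 0.67x6 s.t.:
  0.45x3 ≥ 0.68   (potassium (K₂O))
  0.16x2 + 0.13x3 + 0.04x4 + 0.33x5 + 0.18x6 ≥ 0.22   (nitrogen)
  0.46x1 + 0.2x4 + 0.47x6 ≥ 0.34   (phosphorus (P₂O₅))
  x1, x2, x3, x4, x5, x6 ≥ 0.
The minimum-cost mix takes nothing from calcium nitrate, bone meal, ammonium nitrate — only triple superphosphate, potassium nitrate, DAP. There the potassium (K₂O), nitrogen, phosphorus (P₂O₅) constraints are tight.
So triple superphosphate = 0.6054 kg, potassium nitrate = 1.511 kg, DAP = 0.1309 kg.
Cost = 0.44·0.6054 + 0.95·1.511 + 0.67·0.1309 = 1.7895.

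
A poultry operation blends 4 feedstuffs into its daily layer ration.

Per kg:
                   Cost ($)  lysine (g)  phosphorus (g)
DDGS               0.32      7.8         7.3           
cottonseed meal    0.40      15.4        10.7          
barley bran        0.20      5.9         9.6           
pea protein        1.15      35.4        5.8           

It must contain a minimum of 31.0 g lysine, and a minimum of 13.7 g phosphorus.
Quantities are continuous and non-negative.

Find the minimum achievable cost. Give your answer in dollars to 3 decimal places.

Set it up as a linear program. Let x1 = kg of DDGS, x2 = kg of cottonseed meal, x3 = kg of barley bran, x4 = kg of pea protein.
min 0.32x1 + 0.4x2 + 0.2x3 + 1.15x4 s.t.:
  7.8x1 + 15.4x2 + 5.9x3 + 35.4x4 ≥ 31   (lysine)
  7.3x1 + 10.7x2 + 9.6x3 + 5.8x4 ≥ 13.7   (phosphorus)
  x1, x2, x3, x4 ≥ 0.
At the optimum only cottonseed meal is positive (DDGS, barley bran, pea protein = 0). There the lysine constraint is tight.
That vertex is x2 = 2.013.
Cost = 0.4·2.013 = 0.80520.

$0.805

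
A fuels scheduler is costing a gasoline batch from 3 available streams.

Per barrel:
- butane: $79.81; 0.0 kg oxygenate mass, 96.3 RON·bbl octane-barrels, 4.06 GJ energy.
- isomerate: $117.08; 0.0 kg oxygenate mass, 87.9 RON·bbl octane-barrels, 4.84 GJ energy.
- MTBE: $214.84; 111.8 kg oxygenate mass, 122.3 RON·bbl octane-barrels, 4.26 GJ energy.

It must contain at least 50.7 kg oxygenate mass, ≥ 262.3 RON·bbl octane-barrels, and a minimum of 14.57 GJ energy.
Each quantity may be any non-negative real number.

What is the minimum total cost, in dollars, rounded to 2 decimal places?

$345.86

This is a linear program. Let x1 = barrels of butane, x2 = barrels of isomerate, x3 = barrels of MTBE.
Minimize 79.81x1 + 117.08x2 + 214.84x3 s.t.:
  111.8x3 ≥ 50.7   (oxygenate mass)
  96.3x1 + 87.9x2 + 122.3x3 ≥ 262.3   (octane-barrels)
  4.06x1 + 4.84x2 + 4.26x3 ≥ 14.57   (energy)
  x1, x2, x3 ≥ 0.
The optimal basis is {butane, MTBE}; isomerate drops out. There the oxygenate mass and energy constraints are tight.
That vertex is x1 = 3.1128, x3 = 0.45349.
Cost = 79.81·3.1128 + 214.84·0.45349 = 345.8604.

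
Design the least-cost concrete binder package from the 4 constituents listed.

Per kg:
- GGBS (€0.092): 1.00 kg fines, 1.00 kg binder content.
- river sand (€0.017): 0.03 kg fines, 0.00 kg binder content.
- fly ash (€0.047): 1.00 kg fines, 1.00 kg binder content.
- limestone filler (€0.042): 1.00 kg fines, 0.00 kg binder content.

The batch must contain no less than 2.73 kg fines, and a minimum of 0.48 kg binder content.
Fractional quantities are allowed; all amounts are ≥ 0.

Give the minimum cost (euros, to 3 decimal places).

Treat it as an LP. Let x1 = kg of GGBS, x2 = kg of river sand, x3 = kg of fly ash, x4 = kg of limestone filler.
Minimise 0.092x1 + 0.017x2 + 0.047x3 + 0.042x4 with:
  1x1 + 0.03x2 + 1x3 + 1x4 ≥ 2.73   (fines)
  1x1 + 1x3 ≥ 0.48   (binder content)
  x1, x2, x3, x4 ≥ 0.
The optimal basis is {fly ash, limestone filler}; GGBS, river sand drop out. The fines and binder content requirements are met with equality.
Solving gives x3 = 0.48, x4 = 2.25.
Total cost: 0.047·0.48 + 0.042·2.25 = 0.11706.

€0.117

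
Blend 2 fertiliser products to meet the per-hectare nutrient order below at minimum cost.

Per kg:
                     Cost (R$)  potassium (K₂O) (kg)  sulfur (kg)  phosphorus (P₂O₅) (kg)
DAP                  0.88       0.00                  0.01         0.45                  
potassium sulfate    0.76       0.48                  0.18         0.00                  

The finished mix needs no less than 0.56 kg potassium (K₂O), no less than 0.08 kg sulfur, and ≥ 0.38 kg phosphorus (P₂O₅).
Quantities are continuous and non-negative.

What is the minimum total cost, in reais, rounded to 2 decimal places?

Let x1 = kg of DAP, x2 = kg of potassium sulfate.
min 0.88x1 + 0.76x2 with:
  0.48x2 ≥ 0.56   (potassium (K₂O))
  0.01x1 + 0.18x2 ≥ 0.08   (sulfur)
  0.45x1 ≥ 0.38   (phosphorus (P₂O₅))
  x1, x2 ≥ 0.
Both inputs are positive at the optimum. Binding constraints: potassium (K₂O) and phosphorus (P₂O₅).
That vertex is x1 = 0.8444, x2 = 1.167.
Cost = 0.88·0.8444 + 0.76·1.167 = 1.6300.

R$1.63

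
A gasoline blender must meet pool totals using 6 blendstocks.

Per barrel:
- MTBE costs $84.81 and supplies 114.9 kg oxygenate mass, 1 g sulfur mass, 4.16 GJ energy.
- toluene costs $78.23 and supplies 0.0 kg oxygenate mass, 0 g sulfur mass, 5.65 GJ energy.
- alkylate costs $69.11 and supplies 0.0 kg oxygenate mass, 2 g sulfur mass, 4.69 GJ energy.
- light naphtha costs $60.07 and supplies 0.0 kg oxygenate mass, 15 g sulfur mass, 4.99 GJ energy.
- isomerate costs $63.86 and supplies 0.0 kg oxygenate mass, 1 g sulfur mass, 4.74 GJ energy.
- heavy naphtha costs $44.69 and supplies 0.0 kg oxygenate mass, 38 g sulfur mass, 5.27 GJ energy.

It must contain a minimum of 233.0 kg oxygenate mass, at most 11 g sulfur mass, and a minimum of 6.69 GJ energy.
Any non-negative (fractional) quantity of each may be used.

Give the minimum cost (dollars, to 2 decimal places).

$171.98

This is a linear program. Let x1 = barrels of MTBE, x2 = barrels of toluene, x3 = barrels of alkylate, x4 = barrels of light naphtha, x5 = barrels of isomerate, x6 = barrels of heavy naphtha.
min 84.81x1 + 78.23x2 + 69.11x3 + 60.07x4 + 63.86x5 + 44.69x6 subject to:
  114.9x1 ≥ 233   (oxygenate mass)
  1x1 + 2x3 + 15x4 + 1x5 + 38x6 ≤ 11   (sulfur mass)
  4.16x1 + 5.65x2 + 4.69x3 + 4.99x4 + 4.74x5 + 5.27x6 ≥ 6.69   (energy)
  x1, x2, x3, x4, x5, x6 ≥ 0.
The cheapest feasible vertex uses only MTBE; toluene, alkylate, light naphtha, isomerate, heavy naphtha are not used. Binding constraint: oxygenate mass.
Optimal quantities: MTBE = 2.02785 barrels.
Total cost: 84.81·2.02785 = 171.9820.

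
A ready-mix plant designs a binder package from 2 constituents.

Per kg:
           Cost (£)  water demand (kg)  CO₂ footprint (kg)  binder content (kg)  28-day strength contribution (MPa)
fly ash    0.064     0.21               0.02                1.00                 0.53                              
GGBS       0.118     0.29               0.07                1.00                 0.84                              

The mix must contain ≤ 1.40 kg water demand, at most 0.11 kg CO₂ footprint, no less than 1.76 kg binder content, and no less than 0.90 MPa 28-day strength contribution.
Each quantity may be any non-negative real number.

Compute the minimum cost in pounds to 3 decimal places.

Set it up as a linear program. Let x1 = kg of fly ash, x2 = kg of GGBS.
Minimise 0.064x1 + 0.118x2 subject to:
  0.21x1 + 0.29x2 ≤ 1.4   (water demand)
  0.02x1 + 0.07x2 ≤ 0.11   (CO₂ footprint)
  1x1 + 1x2 ≥ 1.76   (binder content)
  0.53x1 + 0.84x2 ≥ 0.9   (28-day strength contribution)
  x1, x2 ≥ 0.
The minimum-cost mix takes nothing from GGBS — only fly ash. Binding constraint: binder content.
Solving gives x1 = 1.76.
Cost = 0.064·1.76 = 0.11264.

£0.113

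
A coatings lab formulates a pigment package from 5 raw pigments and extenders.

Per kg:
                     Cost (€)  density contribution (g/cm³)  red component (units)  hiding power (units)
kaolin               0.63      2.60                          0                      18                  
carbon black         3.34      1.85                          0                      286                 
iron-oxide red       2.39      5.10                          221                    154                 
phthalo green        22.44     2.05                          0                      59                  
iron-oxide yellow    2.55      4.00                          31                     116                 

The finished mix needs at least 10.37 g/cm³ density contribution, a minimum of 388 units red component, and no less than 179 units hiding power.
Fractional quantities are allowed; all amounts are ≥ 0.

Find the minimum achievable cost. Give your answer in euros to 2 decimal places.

Set it up as a linear program. Let x1 = kg of kaolin, x2 = kg of carbon black, x3 = kg of iron-oxide red, x4 = kg of phthalo green, x5 = kg of iron-oxide yellow.
Minimise 0.63x1 + 3.34x2 + 2.39x3 + 22.44x4 + 2.55x5 s.t.:
  2.6x1 + 1.85x2 + 5.1x3 + 2.05x4 + 4x5 ≥ 10.37   (density contribution)
  221x3 + 31x5 ≥ 388   (red component)
  18x1 + 286x2 + 154x3 + 59x4 + 116x5 ≥ 179   (hiding power)
  x1, x2, x3, x4, x5 ≥ 0.
The cheapest feasible vertex uses only kaolin, iron-oxide red; carbon black, phthalo green, iron-oxide yellow are not used. There the density contribution and red component constraints are tight.
Solving gives x1 = 0.5447, x3 = 1.756.
Total cost: 0.63·0.5447 + 2.39·1.756 = 4.5400.

€4.54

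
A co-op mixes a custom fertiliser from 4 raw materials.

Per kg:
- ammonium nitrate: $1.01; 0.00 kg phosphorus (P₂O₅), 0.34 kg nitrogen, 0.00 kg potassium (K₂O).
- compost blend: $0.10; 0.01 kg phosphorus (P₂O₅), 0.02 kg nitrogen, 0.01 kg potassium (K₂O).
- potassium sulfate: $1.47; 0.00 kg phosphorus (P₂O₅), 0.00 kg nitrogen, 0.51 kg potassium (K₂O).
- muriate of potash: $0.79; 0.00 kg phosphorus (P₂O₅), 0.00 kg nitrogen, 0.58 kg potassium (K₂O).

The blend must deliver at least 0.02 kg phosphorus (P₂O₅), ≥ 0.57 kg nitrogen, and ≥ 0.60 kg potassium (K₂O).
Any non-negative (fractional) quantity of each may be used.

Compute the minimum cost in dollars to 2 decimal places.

Treat it as an LP. Let x1 = kg of ammonium nitrate, x2 = kg of compost blend, x3 = kg of potassium sulfate, x4 = kg of muriate of potash.
Minimize 1.01x1 + 0.1x2 + 1.47x3 + 0.79x4 s.t.:
  0.01x2 ≥ 0.02   (phosphorus (P₂O₅))
  0.34x1 + 0.02x2 ≥ 0.57   (nitrogen)
  0.01x2 + 0.51x3 + 0.58x4 ≥ 0.6   (potassium (K₂O))
  x1, x2, x3, x4 ≥ 0.
The cheapest feasible vertex uses only ammonium nitrate, compost blend, muriate of potash; potassium sulfate is not used. The phosphorus (P₂O₅), nitrogen, potassium (K₂O) requirements are met with equality.
That vertex is x1 = 1.559, x2 = 2, x4 = 1.
Objective = 1.01·1.559 + 0.1·2 + 0.79·1 = 2.5646.

$2.56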